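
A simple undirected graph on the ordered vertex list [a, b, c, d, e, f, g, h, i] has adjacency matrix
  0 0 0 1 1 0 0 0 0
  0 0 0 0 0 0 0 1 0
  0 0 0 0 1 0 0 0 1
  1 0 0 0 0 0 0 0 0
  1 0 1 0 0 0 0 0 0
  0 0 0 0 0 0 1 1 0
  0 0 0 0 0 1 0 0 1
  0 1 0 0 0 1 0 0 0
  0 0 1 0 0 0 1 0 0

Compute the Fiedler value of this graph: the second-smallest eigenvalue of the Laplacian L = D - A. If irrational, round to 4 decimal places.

Each diagonal entry of L is the vertex degree and each off-diagonal entry is -1 where an edge is present, 0 otherwise; in the order [a, b, c, d, e, f, g, h, i] the diagonal is [2, 1, 2, 1, 2, 2, 2, 2, 2]. Computing the eigenvalues of L and sorting gives [0, 0.1206, 0.4679, 1, 1.6527, 2.3473, 3, 3.5321, 3.8794]. The Fiedler value lambda_2 = 0.1206 is strictly positive, so the graph is connected. The eigenvalues sum to 16, which equals trace(L) = 2|E|.

0.1206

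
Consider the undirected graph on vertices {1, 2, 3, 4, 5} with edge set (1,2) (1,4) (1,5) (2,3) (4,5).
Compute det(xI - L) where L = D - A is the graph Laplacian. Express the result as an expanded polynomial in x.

Reading degrees in the order [1, 2, 3, 4, 5] gives [3, 2, 1, 2, 2]; set D = diag(3, 2, 1, 2, 2) and form L = D - A. Computing det(xI - L) by cofactor expansion (or equivalently via sum-over-permutations) gives x^5 - 10x^4 + 34x^3 - 44x^2 + 15x. Since p(0) = det(-L) = 0, x divides p(x). By the matrix-tree theorem the graph has (1/5) * product of the nonzero eigenvalues = 3 spanning trees. There is one zero in the spectrum, matching the 1 component.

x^5 - 10x^4 + 34x^3 - 44x^2 + 15x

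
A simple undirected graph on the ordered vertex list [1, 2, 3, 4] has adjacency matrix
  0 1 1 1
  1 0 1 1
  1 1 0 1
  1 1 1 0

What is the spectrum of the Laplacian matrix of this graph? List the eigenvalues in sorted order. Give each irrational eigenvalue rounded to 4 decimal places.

Each diagonal entry of L is the vertex degree and each off-diagonal entry is -1 where an edge is present, 0 otherwise; in the order [1, 2, 3, 4] the diagonal is [3, 3, 3, 3]. Diagonalising L (or applying a numerical eigensolver to the 4x4 matrix) gives the spectrum above. There is one zero in the spectrum, matching the 1 component.

[0, 4, 4, 4]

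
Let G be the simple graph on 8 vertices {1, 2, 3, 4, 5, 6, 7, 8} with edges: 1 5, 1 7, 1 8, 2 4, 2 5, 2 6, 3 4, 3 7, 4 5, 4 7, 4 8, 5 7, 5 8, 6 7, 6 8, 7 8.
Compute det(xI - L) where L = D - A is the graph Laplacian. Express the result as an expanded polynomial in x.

Each diagonal entry of L is the vertex degree and each off-diagonal entry is -1 where an edge is present, 0 otherwise; in the order [1, 2, 3, 4, 5, 6, 7, 8] the diagonal is [3, 3, 2, 5, 5, 3, 6, 5]. L has integer entries, so p(x) = det(xI - L) has integer coefficients. Expanding the determinant yields x^8 - 32x^7 + 425x^6 - 3026x^5 + 12429x^4 - 29352x^3 + 36804x^2 - 18872x. The constant term is 0 because L is singular (the all-ones vector lies in its kernel).

x^8 - 32x^7 + 425x^6 - 3026x^5 + 12429x^4 - 29352x^3 + 36804x^2 - 18872x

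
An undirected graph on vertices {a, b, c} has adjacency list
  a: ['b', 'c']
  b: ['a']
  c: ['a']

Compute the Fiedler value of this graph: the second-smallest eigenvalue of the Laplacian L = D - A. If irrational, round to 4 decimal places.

Each diagonal entry of L is the vertex degree and each off-diagonal entry is -1 where an edge is present, 0 otherwise; in the order [a, b, c] the diagonal is [2, 1, 1]. The smallest Laplacian eigenvalue is always 0. The next one, lambda_2 = 1, measures how hard the graph is to disconnect: larger values mean better connectivity. By the matrix-tree theorem the graph has (1/3) * product of the nonzero eigenvalues = 1 spanning tree.

1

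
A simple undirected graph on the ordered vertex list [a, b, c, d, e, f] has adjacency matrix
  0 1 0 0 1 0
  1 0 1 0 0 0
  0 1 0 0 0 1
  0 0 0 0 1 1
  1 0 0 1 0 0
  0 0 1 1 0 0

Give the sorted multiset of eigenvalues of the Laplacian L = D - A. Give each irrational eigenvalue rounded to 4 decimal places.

[0, 1, 1, 3, 3, 4]

With the vertex order [a, b, c, d, e, f], the degrees are [2, 2, 2, 2, 2, 2], giving D = diag(2, 2, 2, 2, 2, 2) and L = D - A. Since every row of L sums to 0, the all-ones vector is in the kernel and 0 is an eigenvalue. The single zero eigenvalue shows the graph is connected. By the matrix-tree theorem the graph has (1/6) * product of the nonzero eigenvalues = 6 spanning trees. The eigenvalues sum to 12, which equals trace(L) = 2|E|.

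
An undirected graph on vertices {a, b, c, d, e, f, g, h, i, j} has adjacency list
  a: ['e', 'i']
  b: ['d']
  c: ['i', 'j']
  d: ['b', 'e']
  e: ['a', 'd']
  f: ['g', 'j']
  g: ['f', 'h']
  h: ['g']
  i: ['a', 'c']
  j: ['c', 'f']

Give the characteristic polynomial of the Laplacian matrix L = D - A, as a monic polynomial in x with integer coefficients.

Reading degrees in the order [a, b, c, d, e, f, g, h, i, j] gives [2, 1, 2, 2, 2, 2, 2, 1, 2, 2]; set D = diag(2, 1, 2, 2, 2, 2, 2, 1, 2, 2) and form L = D - A. Computing det(xI - L) by cofactor expansion (or equivalently via sum-over-permutations) gives x^10 - 18x^9 + 136x^8 - 560x^7 + 1365x^6 - 2002x^5 + 1716x^4 - 792x^3 + 165x^2 - 10x. The coefficient of x^9 equals -trace(L) = -18, matching the sum of degrees. The largest eigenvalue, 3.9021, is at most the vertex count 10.

x^10 - 18x^9 + 136x^8 - 560x^7 + 1365x^6 - 2002x^5 + 1716x^4 - 792x^3 + 165x^2 - 10x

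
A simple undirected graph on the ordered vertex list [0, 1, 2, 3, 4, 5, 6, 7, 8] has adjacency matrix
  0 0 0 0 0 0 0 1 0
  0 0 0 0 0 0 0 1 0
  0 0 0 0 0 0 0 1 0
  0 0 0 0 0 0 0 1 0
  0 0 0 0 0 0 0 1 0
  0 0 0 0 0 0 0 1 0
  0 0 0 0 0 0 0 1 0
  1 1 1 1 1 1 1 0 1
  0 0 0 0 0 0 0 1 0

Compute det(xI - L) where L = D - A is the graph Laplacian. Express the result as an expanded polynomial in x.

Reading degrees in the order [0, 1, 2, 3, 4, 5, 6, 7, 8] gives [1, 1, 1, 1, 1, 1, 1, 8, 1]; set D = diag(1, 1, 1, 1, 1, 1, 1, 8, 1) and form L = D - A. L has integer entries, so p(x) = det(xI - L) has integer coefficients. Expanding the determinant yields x^9 - 16x^8 + 84x^7 - 224x^6 + 350x^5 - 336x^4 + 196x^3 - 64x^2 + 9x. Since p(0) = det(-L) = 0, x divides p(x).

x^9 - 16x^8 + 84x^7 - 224x^6 + 350x^5 - 336x^4 + 196x^3 - 64x^2 + 9x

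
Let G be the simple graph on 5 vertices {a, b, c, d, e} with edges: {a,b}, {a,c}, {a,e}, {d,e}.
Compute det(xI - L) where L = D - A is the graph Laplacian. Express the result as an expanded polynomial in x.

Each diagonal entry of L is the vertex degree and each off-diagonal entry is -1 where an edge is present, 0 otherwise; in the order [a, b, c, d, e] the diagonal is [3, 1, 1, 1, 2]. L has integer entries, so p(x) = det(xI - L) has integer coefficients. Expanding the determinant yields x^5 - 8x^4 + 20x^3 - 18x^2 + 5x. The coefficient of x^4 equals -trace(L) = -8, matching the sum of degrees. The eigenvalues sum to 8, which equals trace(L) = 2|E|.

x^5 - 8x^4 + 20x^3 - 18x^2 + 5x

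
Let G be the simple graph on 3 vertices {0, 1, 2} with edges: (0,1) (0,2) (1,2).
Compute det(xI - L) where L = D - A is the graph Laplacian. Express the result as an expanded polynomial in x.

x^3 - 6x^2 + 9x

Reading degrees in the order [0, 1, 2] gives [2, 2, 2]; set D = diag(2, 2, 2) and form L = D - A. The eigenvalues of L are [0, 3, 3]; the characteristic polynomial is the product of (x - lambda_i), which multiplies out to x^3 - 6x^2 + 9x. Since p(0) = det(-L) = 0, x divides p(x).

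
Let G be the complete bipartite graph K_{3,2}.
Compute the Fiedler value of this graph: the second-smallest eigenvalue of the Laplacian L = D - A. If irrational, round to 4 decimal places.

2

The graph has 5 vertices and degree multiset [3, 3, 2, 2, 2]; D is the diagonal matrix of degrees and L = D - A. The sorted Laplacian eigenvalues are [0, 2, 2, 3, 5]; the algebraic connectivity is the second entry, 2. The largest eigenvalue, 5, is at most the vertex count 5. The eigenvalues sum to 12, which equals trace(L) = 2|E|.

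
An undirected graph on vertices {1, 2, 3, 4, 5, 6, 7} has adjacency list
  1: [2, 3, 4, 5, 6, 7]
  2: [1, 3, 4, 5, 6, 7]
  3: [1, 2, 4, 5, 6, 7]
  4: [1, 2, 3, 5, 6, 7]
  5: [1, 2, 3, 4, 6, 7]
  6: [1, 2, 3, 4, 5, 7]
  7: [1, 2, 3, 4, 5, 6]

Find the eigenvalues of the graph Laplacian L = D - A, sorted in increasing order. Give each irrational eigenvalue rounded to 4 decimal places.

With the vertex order [1, 2, 3, 4, 5, 6, 7], the degrees are [6, 6, 6, 6, 6, 6, 6], giving D = diag(6, 6, 6, 6, 6, 6, 6) and L = D - A. Since every row of L sums to 0, the all-ones vector is in the kernel and 0 is an eigenvalue. The single zero eigenvalue shows the graph is connected. The eigenvalues sum to 42, which equals trace(L) = 2|E|.

[0, 7, 7, 7, 7, 7, 7]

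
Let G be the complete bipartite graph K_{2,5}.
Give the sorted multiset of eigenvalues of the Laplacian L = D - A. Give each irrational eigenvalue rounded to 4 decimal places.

[0, 2, 2, 2, 2, 5, 7]

The graph has 7 vertices and degree multiset [5, 5, 2, 2, 2, 2, 2]; D is the diagonal matrix of degrees and L = D - A. Diagonalising L (or applying a numerical eigensolver to the 7x7 matrix) gives the spectrum above. The single zero eigenvalue shows the graph is connected. The eigenvalues sum to 20, which equals trace(L) = 2|E|.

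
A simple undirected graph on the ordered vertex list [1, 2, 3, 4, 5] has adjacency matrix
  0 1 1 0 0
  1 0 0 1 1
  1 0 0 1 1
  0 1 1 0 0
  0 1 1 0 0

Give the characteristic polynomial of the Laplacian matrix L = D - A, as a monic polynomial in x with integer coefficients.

Reading degrees in the order [1, 2, 3, 4, 5] gives [2, 3, 3, 2, 2]; set D = diag(2, 3, 3, 2, 2) and form L = D - A. L has integer entries, so p(x) = det(xI - L) has integer coefficients. Expanding the determinant yields x^5 - 12x^4 + 51x^3 - 92x^2 + 60x. The coefficient of x^4 equals -trace(L) = -12, matching the sum of degrees. By the matrix-tree theorem the graph has (1/5) * product of the nonzero eigenvalues = 12 spanning trees.

x^5 - 12x^4 + 51x^3 - 92x^2 + 60x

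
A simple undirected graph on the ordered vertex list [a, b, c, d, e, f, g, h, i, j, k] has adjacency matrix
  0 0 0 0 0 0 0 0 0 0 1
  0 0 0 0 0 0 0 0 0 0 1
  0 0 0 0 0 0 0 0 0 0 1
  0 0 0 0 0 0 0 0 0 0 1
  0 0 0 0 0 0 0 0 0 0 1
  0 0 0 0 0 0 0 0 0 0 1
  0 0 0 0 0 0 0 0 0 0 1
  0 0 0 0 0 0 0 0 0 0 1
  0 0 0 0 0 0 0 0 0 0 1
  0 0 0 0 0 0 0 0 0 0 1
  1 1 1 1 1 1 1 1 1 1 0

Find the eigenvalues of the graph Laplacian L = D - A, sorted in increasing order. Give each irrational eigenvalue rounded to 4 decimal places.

Reading degrees in the order [a, b, c, d, e, f, g, h, i, j, k] gives [1, 1, 1, 1, 1, 1, 1, 1, 1, 1, 10]; set D = diag(1, 1, 1, 1, 1, 1, 1, 1, 1, 1, 10) and form L = D - A. Diagonalising L (or applying a numerical eigensolver to the 11x11 matrix) gives the spectrum above. The single zero eigenvalue shows the graph is connected. There is one zero in the spectrum, matching the 1 component.

[0, 1, 1, 1, 1, 1, 1, 1, 1, 1, 11]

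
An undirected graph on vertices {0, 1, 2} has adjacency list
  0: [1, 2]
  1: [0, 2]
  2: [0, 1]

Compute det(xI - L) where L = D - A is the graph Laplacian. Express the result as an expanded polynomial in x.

x^3 - 6x^2 + 9x

Reading degrees in the order [0, 1, 2] gives [2, 2, 2]; set D = diag(2, 2, 2) and form L = D - A. The eigenvalues of L are [0, 3, 3]; the characteristic polynomial is the product of (x - lambda_i), which multiplies out to x^3 - 6x^2 + 9x. The constant term is 0 because L is singular (the all-ones vector lies in its kernel). There is one zero in the spectrum, matching the 1 component. By the matrix-tree theorem the graph has (1/3) * product of the nonzero eigenvalues = 3 spanning trees.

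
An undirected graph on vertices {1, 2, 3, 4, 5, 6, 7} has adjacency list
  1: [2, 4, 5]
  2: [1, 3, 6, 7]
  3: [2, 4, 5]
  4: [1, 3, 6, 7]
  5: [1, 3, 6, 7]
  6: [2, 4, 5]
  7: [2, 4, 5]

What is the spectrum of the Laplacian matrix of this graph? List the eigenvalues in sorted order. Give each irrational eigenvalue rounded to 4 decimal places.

Reading degrees in the order [1, 2, 3, 4, 5, 6, 7] gives [3, 4, 3, 4, 4, 3, 3]; set D = diag(3, 4, 3, 4, 4, 3, 3) and form L = D - A. The multiplicity of 0 as a Laplacian eigenvalue equals the number of connected components. The single zero eigenvalue shows the graph is connected.

[0, 3, 3, 3, 4, 4, 7]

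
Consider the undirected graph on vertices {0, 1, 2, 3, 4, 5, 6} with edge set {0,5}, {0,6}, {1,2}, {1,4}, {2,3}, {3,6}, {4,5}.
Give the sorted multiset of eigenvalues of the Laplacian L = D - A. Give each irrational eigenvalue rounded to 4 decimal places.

[0, 0.7530, 0.7530, 2.4450, 2.4450, 3.8019, 3.8019]

Reading degrees in the order [0, 1, 2, 3, 4, 5, 6] gives [2, 2, 2, 2, 2, 2, 2]; set D = diag(2, 2, 2, 2, 2, 2, 2) and form L = D - A. Since every row of L sums to 0, the all-ones vector is in the kernel and 0 is an eigenvalue. The single zero eigenvalue shows the graph is connected. There is one zero in the spectrum, matching the 1 component.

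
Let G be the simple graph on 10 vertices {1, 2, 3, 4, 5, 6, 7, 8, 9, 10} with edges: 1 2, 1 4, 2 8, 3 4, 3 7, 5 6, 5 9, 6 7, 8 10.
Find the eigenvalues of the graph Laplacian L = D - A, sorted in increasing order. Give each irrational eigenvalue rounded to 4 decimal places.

Each diagonal entry of L is the vertex degree and each off-diagonal entry is -1 where an edge is present, 0 otherwise; in the order [1, 2, 3, 4, 5, 6, 7, 8, 9, 10] the diagonal is [2, 2, 2, 2, 2, 2, 2, 2, 1, 1]. Since every row of L sums to 0, the all-ones vector is in the kernel and 0 is an eigenvalue. The largest eigenvalue, 3.9021, is at most the vertex count 10.

[0, 0.0979, 0.3820, 0.8244, 1.3820, 2, 2.6180, 3.1756, 3.6180, 3.9021]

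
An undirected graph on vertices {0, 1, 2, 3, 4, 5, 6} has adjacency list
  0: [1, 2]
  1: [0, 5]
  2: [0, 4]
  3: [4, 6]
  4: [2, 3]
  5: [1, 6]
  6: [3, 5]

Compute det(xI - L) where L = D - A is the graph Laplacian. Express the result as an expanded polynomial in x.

x^7 - 14x^6 + 77x^5 - 210x^4 + 294x^3 - 196x^2 + 49x

Reading degrees in the order [0, 1, 2, 3, 4, 5, 6] gives [2, 2, 2, 2, 2, 2, 2]; set D = diag(2, 2, 2, 2, 2, 2, 2) and form L = D - A. Computing det(xI - L) by cofactor expansion (or equivalently via sum-over-permutations) gives x^7 - 14x^6 + 77x^5 - 210x^4 + 294x^3 - 196x^2 + 49x. The constant term is 0 because L is singular (the all-ones vector lies in its kernel). The eigenvalues sum to 14, which equals trace(L) = 2|E|. There is one zero in the spectrum, matching the 1 component.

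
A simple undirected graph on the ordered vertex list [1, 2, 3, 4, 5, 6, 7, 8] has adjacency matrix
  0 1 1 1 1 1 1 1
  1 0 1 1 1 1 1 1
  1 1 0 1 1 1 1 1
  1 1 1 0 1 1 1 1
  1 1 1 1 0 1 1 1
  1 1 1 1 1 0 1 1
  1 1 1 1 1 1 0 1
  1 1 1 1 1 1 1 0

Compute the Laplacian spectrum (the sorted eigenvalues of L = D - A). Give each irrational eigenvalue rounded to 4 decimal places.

Reading degrees in the order [1, 2, 3, 4, 5, 6, 7, 8] gives [7, 7, 7, 7, 7, 7, 7, 7]; set D = diag(7, 7, 7, 7, 7, 7, 7, 7) and form L = D - A. The multiplicity of 0 as a Laplacian eigenvalue equals the number of connected components. By the matrix-tree theorem the graph has (1/8) * product of the nonzero eigenvalues = 262144 spanning trees. There is one zero in the spectrum, matching the 1 component.

[0, 8, 8, 8, 8, 8, 8, 8]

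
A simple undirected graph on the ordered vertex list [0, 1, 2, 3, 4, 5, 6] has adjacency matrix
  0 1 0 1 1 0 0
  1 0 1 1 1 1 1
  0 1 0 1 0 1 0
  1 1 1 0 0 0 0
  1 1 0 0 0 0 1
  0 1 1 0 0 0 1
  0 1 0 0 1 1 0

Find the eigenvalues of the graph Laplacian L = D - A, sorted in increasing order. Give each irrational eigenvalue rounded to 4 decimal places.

Each diagonal entry of L is the vertex degree and each off-diagonal entry is -1 where an edge is present, 0 otherwise; in the order [0, 1, 2, 3, 4, 5, 6] the diagonal is [3, 6, 3, 3, 3, 3, 3]. L is symmetric positive semidefinite, so every eigenvalue is real and nonnegative. The single zero eigenvalue shows the graph is connected. The largest eigenvalue, 7, is at most the vertex count 7. There is one zero in the spectrum, matching the 1 component.

[0, 2, 2, 4, 4, 5, 7]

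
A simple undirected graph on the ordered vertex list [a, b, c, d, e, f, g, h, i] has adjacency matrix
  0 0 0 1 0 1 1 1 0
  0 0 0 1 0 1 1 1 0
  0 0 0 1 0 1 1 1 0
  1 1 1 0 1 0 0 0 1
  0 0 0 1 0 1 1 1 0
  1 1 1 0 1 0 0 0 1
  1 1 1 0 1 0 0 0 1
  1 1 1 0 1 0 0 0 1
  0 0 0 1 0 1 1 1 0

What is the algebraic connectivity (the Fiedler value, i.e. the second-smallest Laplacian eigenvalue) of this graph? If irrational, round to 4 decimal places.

Each diagonal entry of L is the vertex degree and each off-diagonal entry is -1 where an edge is present, 0 otherwise; in the order [a, b, c, d, e, f, g, h, i] the diagonal is [4, 4, 4, 5, 4, 5, 5, 5, 4]. The smallest Laplacian eigenvalue is always 0. The next one, lambda_2 = 4, measures how hard the graph is to disconnect: larger values mean better connectivity. The eigenvalues sum to 40, which equals trace(L) = 2|E|.

4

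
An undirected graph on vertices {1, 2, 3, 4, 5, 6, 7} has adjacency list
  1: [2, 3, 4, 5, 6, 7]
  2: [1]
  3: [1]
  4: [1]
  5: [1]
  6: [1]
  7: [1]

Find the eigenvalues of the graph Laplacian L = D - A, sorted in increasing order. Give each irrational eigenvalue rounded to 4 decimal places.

[0, 1, 1, 1, 1, 1, 7]

Each diagonal entry of L is the vertex degree and each off-diagonal entry is -1 where an edge is present, 0 otherwise; in the order [1, 2, 3, 4, 5, 6, 7] the diagonal is [6, 1, 1, 1, 1, 1, 1]. Since every row of L sums to 0, the all-ones vector is in the kernel and 0 is an eigenvalue. There is one zero in the spectrum, matching the 1 component. The largest eigenvalue, 7, is at most the vertex count 7.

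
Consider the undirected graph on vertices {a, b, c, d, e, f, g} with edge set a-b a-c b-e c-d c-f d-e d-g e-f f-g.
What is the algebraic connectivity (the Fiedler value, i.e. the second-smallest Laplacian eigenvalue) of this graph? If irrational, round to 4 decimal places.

Each diagonal entry of L is the vertex degree and each off-diagonal entry is -1 where an edge is present, 0 otherwise; in the order [a, b, c, d, e, f, g] the diagonal is [2, 2, 3, 3, 3, 3, 2]. The smallest Laplacian eigenvalue is always 0. The next one, lambda_2 = 1, measures how hard the graph is to disconnect: larger values mean better connectivity. There is one zero in the spectrum, matching the 1 component.

1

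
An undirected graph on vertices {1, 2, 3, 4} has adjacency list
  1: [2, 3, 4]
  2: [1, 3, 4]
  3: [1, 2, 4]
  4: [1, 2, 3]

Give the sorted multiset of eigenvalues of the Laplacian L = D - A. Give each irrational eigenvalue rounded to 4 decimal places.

[0, 4, 4, 4]

Reading degrees in the order [1, 2, 3, 4] gives [3, 3, 3, 3]; set D = diag(3, 3, 3, 3) and form L = D - A. Diagonalising L (or applying a numerical eigensolver to the 4x4 matrix) gives the spectrum above. The largest eigenvalue, 4, is at most the vertex count 4.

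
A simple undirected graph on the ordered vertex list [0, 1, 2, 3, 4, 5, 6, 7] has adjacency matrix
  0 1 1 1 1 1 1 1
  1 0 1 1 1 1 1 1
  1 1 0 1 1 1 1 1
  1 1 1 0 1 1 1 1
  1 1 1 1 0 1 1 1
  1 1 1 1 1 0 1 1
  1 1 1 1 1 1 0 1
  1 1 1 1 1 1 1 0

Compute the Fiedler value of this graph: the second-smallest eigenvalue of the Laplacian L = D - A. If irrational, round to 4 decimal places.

8

Reading degrees in the order [0, 1, 2, 3, 4, 5, 6, 7] gives [7, 7, 7, 7, 7, 7, 7, 7]; set D = diag(7, 7, 7, 7, 7, 7, 7, 7) and form L = D - A. The sorted Laplacian eigenvalues are [0, 8, 8, 8, 8, 8, 8, 8]; the algebraic connectivity is the second entry, 8. There is one zero in the spectrum, matching the 1 component. The largest eigenvalue, 8, is at most the vertex count 8.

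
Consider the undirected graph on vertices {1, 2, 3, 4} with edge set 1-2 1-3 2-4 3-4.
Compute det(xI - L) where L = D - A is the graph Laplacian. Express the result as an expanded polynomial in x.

With the vertex order [1, 2, 3, 4], the degrees are [2, 2, 2, 2], giving D = diag(2, 2, 2, 2) and L = D - A. The eigenvalues of L are [0, 2, 2, 4]; the characteristic polynomial is the product of (x - lambda_i), which multiplies out to x^4 - 8x^3 + 20x^2 - 16x. The coefficient of x^3 equals -trace(L) = -8, matching the sum of degrees. The eigenvalues sum to 8, which equals trace(L) = 2|E|.

x^4 - 8x^3 + 20x^2 - 16x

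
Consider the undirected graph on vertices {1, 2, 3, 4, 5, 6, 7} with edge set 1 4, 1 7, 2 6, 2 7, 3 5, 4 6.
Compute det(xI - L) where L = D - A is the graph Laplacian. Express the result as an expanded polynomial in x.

Reading degrees in the order [1, 2, 3, 4, 5, 6, 7] gives [2, 2, 1, 2, 1, 2, 2]; set D = diag(2, 2, 1, 2, 1, 2, 2) and form L = D - A. Computing det(xI - L) by cofactor expansion (or equivalently via sum-over-permutations) gives x^7 - 12x^6 + 55x^5 - 120x^4 + 125x^3 - 50x^2. Since p(0) = det(-L) = 0, x divides p(x). There are 2 zeros in the spectrum, matching the 2 components. The eigenvalues sum to 12, which equals trace(L) = 2|E|.

x^7 - 12x^6 + 55x^5 - 120x^4 + 125x^3 - 50x^2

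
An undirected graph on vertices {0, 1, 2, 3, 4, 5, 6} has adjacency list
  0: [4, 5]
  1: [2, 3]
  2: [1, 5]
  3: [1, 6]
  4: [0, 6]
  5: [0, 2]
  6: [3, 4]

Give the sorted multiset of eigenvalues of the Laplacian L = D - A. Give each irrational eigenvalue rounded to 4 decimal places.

With the vertex order [0, 1, 2, 3, 4, 5, 6], the degrees are [2, 2, 2, 2, 2, 2, 2], giving D = diag(2, 2, 2, 2, 2, 2, 2) and L = D - A. The multiplicity of 0 as a Laplacian eigenvalue equals the number of connected components. The single zero eigenvalue shows the graph is connected.

[0, 0.7530, 0.7530, 2.4450, 2.4450, 3.8019, 3.8019]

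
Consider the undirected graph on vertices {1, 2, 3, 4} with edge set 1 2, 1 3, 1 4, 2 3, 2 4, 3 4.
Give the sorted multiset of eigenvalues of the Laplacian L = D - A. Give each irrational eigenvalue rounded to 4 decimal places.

[0, 4, 4, 4]

With the vertex order [1, 2, 3, 4], the degrees are [3, 3, 3, 3], giving D = diag(3, 3, 3, 3) and L = D - A. Since every row of L sums to 0, the all-ones vector is in the kernel and 0 is an eigenvalue. The single zero eigenvalue shows the graph is connected. By the matrix-tree theorem the graph has (1/4) * product of the nonzero eigenvalues = 16 spanning trees. There is one zero in the spectrum, matching the 1 component.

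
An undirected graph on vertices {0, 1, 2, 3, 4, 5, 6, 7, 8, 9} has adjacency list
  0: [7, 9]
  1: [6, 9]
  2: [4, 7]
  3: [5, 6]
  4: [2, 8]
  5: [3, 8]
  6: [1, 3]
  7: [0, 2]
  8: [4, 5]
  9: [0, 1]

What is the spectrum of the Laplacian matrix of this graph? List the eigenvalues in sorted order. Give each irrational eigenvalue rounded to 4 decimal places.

[0, 0.3820, 0.3820, 1.3820, 1.3820, 2.6180, 2.6180, 3.6180, 3.6180, 4]

Reading degrees in the order [0, 1, 2, 3, 4, 5, 6, 7, 8, 9] gives [2, 2, 2, 2, 2, 2, 2, 2, 2, 2]; set D = diag(2, 2, 2, 2, 2, 2, 2, 2, 2, 2) and form L = D - A. Diagonalising L (or applying a numerical eigensolver to the 10x10 matrix) gives the spectrum above.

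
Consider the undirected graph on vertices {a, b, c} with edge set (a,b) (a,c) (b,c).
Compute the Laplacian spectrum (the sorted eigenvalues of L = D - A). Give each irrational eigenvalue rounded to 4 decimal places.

[0, 3, 3]

Reading degrees in the order [a, b, c] gives [2, 2, 2]; set D = diag(2, 2, 2) and form L = D - A. Since every row of L sums to 0, the all-ones vector is in the kernel and 0 is an eigenvalue. The single zero eigenvalue shows the graph is connected.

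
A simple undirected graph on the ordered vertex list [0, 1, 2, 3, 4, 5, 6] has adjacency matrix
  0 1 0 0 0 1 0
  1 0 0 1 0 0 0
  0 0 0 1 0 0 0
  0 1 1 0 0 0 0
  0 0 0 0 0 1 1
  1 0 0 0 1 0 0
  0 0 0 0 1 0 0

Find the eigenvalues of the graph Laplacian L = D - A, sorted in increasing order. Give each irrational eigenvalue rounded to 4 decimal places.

[0, 0.1981, 0.7530, 1.5550, 2.4450, 3.2470, 3.8019]

Each diagonal entry of L is the vertex degree and each off-diagonal entry is -1 where an edge is present, 0 otherwise; in the order [0, 1, 2, 3, 4, 5, 6] the diagonal is [2, 2, 1, 2, 2, 2, 1]. L is symmetric positive semidefinite, so every eigenvalue is real and nonnegative. The single zero eigenvalue shows the graph is connected. The eigenvalues sum to 12, which equals trace(L) = 2|E|.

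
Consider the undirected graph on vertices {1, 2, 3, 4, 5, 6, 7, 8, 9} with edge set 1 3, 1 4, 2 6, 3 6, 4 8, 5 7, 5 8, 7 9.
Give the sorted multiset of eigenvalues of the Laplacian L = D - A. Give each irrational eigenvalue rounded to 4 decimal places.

[0, 0.1206, 0.4679, 1, 1.6527, 2.3473, 3, 3.5321, 3.8794]

With the vertex order [1, 2, 3, 4, 5, 6, 7, 8, 9], the degrees are [2, 1, 2, 2, 2, 2, 2, 2, 1], giving D = diag(2, 1, 2, 2, 2, 2, 2, 2, 1) and L = D - A. Diagonalising L (or applying a numerical eigensolver to the 9x9 matrix) gives the spectrum above. The single zero eigenvalue shows the graph is connected. The eigenvalues sum to 16, which equals trace(L) = 2|E|.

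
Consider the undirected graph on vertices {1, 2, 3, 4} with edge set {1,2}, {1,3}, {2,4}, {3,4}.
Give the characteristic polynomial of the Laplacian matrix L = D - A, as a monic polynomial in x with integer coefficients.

With the vertex order [1, 2, 3, 4], the degrees are [2, 2, 2, 2], giving D = diag(2, 2, 2, 2) and L = D - A. The eigenvalues of L are [0, 2, 2, 4]; the characteristic polynomial is the product of (x - lambda_i), which multiplies out to x^4 - 8x^3 + 20x^2 - 16x. Since p(0) = det(-L) = 0, x divides p(x). By the matrix-tree theorem the graph has (1/4) * product of the nonzero eigenvalues = 4 spanning trees. There is one zero in the spectrum, matching the 1 component.

x^4 - 8x^3 + 20x^2 - 16x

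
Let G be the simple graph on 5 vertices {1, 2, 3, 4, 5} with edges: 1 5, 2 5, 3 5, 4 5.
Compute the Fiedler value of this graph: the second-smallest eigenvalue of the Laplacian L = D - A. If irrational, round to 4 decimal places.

With the vertex order [1, 2, 3, 4, 5], the degrees are [1, 1, 1, 1, 4], giving D = diag(1, 1, 1, 1, 4) and L = D - A. The smallest Laplacian eigenvalue is always 0. The next one, lambda_2 = 1, measures how hard the graph is to disconnect: larger values mean better connectivity. The eigenvalues sum to 8, which equals trace(L) = 2|E|. There is one zero in the spectrum, matching the 1 component.

1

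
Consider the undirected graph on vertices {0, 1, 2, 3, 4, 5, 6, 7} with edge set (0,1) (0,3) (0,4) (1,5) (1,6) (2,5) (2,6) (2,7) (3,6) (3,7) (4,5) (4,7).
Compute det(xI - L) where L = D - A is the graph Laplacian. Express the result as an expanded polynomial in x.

x^8 - 24x^7 + 240x^6 - 1296x^5 + 4080x^4 - 7488x^3 + 7424x^2 - 3072x

Reading degrees in the order [0, 1, 2, 3, 4, 5, 6, 7] gives [3, 3, 3, 3, 3, 3, 3, 3]; set D = diag(3, 3, 3, 3, 3, 3, 3, 3) and form L = D - A. Computing det(xI - L) by cofactor expansion (or equivalently via sum-over-permutations) gives x^8 - 24x^7 + 240x^6 - 1296x^5 + 4080x^4 - 7488x^3 + 7424x^2 - 3072x. The coefficient of x^7 equals -trace(L) = -24, matching the sum of degrees. The eigenvalues sum to 24, which equals trace(L) = 2|E|.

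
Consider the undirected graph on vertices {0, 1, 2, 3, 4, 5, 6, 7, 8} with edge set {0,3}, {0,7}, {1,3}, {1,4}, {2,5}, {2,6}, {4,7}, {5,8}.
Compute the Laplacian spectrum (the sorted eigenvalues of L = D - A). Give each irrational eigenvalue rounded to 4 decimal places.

Each diagonal entry of L is the vertex degree and each off-diagonal entry is -1 where an edge is present, 0 otherwise; in the order [0, 1, 2, 3, 4, 5, 6, 7, 8] the diagonal is [2, 2, 2, 2, 2, 2, 1, 2, 1]. The multiplicity of 0 as a Laplacian eigenvalue equals the number of connected components. The 2 zero eigenvalues correspond to the 2 connected components.

[0, 0, 0.5858, 1.3820, 1.3820, 2, 3.4142, 3.6180, 3.6180]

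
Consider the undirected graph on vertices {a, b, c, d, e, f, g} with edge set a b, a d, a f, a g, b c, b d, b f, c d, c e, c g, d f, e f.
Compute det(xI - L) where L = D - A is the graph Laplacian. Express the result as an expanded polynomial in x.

Each diagonal entry of L is the vertex degree and each off-diagonal entry is -1 where an edge is present, 0 otherwise; in the order [a, b, c, d, e, f, g] the diagonal is [4, 4, 4, 4, 2, 4, 2]. Computing det(xI - L) by cofactor expansion (or equivalently via sum-over-permutations) gives x^7 - 24x^6 + 232x^5 - 1150x^4 + 3064x^3 - 4136x^2 + 2205x. The coefficient of x^6 equals -trace(L) = -24, matching the sum of degrees.

x^7 - 24x^6 + 232x^5 - 1150x^4 + 3064x^3 - 4136x^2 + 2205x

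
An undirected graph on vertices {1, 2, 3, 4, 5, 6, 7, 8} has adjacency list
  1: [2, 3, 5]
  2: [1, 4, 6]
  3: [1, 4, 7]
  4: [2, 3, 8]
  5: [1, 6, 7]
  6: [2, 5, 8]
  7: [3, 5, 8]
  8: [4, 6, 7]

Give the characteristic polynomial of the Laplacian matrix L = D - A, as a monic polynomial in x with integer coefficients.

x^8 - 24x^7 + 240x^6 - 1296x^5 + 4080x^4 - 7488x^3 + 7424x^2 - 3072x

Reading degrees in the order [1, 2, 3, 4, 5, 6, 7, 8] gives [3, 3, 3, 3, 3, 3, 3, 3]; set D = diag(3, 3, 3, 3, 3, 3, 3, 3) and form L = D - A. Computing det(xI - L) by cofactor expansion (or equivalently via sum-over-permutations) gives x^8 - 24x^7 + 240x^6 - 1296x^5 + 4080x^4 - 7488x^3 + 7424x^2 - 3072x. Since p(0) = det(-L) = 0, x divides p(x). There is one zero in the spectrum, matching the 1 component. The eigenvalues sum to 24, which equals trace(L) = 2|E|.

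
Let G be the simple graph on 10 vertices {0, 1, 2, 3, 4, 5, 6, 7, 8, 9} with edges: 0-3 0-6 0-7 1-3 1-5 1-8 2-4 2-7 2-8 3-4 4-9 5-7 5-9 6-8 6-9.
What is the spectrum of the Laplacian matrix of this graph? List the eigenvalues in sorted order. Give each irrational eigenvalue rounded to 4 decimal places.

[0, 2, 2, 2, 2, 2, 5, 5, 5, 5]

Each diagonal entry of L is the vertex degree and each off-diagonal entry is -1 where an edge is present, 0 otherwise; in the order [0, 1, 2, 3, 4, 5, 6, 7, 8, 9] the diagonal is [3, 3, 3, 3, 3, 3, 3, 3, 3, 3]. The multiplicity of 0 as a Laplacian eigenvalue equals the number of connected components. The single zero eigenvalue shows the graph is connected. By the matrix-tree theorem the graph has (1/10) * product of the nonzero eigenvalues = 2000 spanning trees.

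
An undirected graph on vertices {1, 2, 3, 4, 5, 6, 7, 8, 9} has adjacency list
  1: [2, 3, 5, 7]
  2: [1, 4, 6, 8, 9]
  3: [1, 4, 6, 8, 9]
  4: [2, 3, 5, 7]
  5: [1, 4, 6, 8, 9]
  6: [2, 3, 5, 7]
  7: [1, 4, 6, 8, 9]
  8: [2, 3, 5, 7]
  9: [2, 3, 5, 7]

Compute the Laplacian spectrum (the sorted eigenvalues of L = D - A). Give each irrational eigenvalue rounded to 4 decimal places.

With the vertex order [1, 2, 3, 4, 5, 6, 7, 8, 9], the degrees are [4, 5, 5, 4, 5, 4, 5, 4, 4], giving D = diag(4, 5, 5, 4, 5, 4, 5, 4, 4) and L = D - A. Diagonalising L (or applying a numerical eigensolver to the 9x9 matrix) gives the spectrum above. The single zero eigenvalue shows the graph is connected.

[0, 4, 4, 4, 4, 5, 5, 5, 9]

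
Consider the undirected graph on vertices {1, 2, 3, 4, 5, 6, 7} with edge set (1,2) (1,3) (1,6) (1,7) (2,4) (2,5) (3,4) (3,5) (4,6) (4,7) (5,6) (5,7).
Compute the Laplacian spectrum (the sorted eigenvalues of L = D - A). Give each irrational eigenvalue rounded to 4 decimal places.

[0, 3, 3, 3, 4, 4, 7]

Each diagonal entry of L is the vertex degree and each off-diagonal entry is -1 where an edge is present, 0 otherwise; in the order [1, 2, 3, 4, 5, 6, 7] the diagonal is [4, 3, 3, 4, 4, 3, 3]. The multiplicity of 0 as a Laplacian eigenvalue equals the number of connected components. The single zero eigenvalue shows the graph is connected. There is one zero in the spectrum, matching the 1 component.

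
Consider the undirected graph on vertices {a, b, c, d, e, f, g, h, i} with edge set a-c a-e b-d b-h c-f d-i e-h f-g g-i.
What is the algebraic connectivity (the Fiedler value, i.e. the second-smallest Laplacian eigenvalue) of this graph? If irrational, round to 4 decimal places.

0.4679

Reading degrees in the order [a, b, c, d, e, f, g, h, i] gives [2, 2, 2, 2, 2, 2, 2, 2, 2]; set D = diag(2, 2, 2, 2, 2, 2, 2, 2, 2) and form L = D - A. The sorted Laplacian eigenvalues are [0, 0.4679, 0.4679, 1.6527, 1.6527, 3, 3, 3.8794, 3.8794]; the algebraic connectivity is the second entry, 0.4679. By the matrix-tree theorem the graph has (1/9) * product of the nonzero eigenvalues = 9 spanning trees.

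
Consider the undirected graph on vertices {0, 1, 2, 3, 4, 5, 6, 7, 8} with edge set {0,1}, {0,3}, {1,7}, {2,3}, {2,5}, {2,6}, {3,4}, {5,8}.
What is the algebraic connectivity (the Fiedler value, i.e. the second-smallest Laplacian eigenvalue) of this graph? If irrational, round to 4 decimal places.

Reading degrees in the order [0, 1, 2, 3, 4, 5, 6, 7, 8] gives [2, 2, 3, 3, 1, 2, 1, 1, 1]; set D = diag(2, 2, 3, 3, 1, 2, 1, 1, 1) and form L = D - A. The smallest Laplacian eigenvalue is always 0. The next one, lambda_2 = 0.1862, measures how hard the graph is to disconnect: larger values mean better connectivity. The eigenvalues sum to 16, which equals trace(L) = 2|E|.

0.1862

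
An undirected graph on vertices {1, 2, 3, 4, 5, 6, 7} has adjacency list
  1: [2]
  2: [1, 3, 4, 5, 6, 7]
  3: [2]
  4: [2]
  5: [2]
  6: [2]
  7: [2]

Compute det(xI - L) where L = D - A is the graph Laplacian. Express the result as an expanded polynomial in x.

With the vertex order [1, 2, 3, 4, 5, 6, 7], the degrees are [1, 6, 1, 1, 1, 1, 1], giving D = diag(1, 6, 1, 1, 1, 1, 1) and L = D - A. The eigenvalues of L are [0, 1, 1, 1, 1, 1, 7]; the characteristic polynomial is the product of (x - lambda_i), which multiplies out to x^7 - 12x^6 + 45x^5 - 80x^4 + 75x^3 - 36x^2 + 7x. Since p(0) = det(-L) = 0, x divides p(x). The largest eigenvalue, 7, is at most the vertex count 7.

x^7 - 12x^6 + 45x^5 - 80x^4 + 75x^3 - 36x^2 + 7x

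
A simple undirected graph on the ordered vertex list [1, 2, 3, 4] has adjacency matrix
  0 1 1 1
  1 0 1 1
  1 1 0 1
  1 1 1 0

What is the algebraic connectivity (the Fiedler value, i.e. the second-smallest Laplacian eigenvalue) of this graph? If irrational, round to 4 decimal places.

With the vertex order [1, 2, 3, 4], the degrees are [3, 3, 3, 3], giving D = diag(3, 3, 3, 3) and L = D - A. Computing the eigenvalues of L and sorting gives [0, 4, 4, 4]. The Fiedler value lambda_2 = 4 is strictly positive, so the graph is connected. There is one zero in the spectrum, matching the 1 component.

4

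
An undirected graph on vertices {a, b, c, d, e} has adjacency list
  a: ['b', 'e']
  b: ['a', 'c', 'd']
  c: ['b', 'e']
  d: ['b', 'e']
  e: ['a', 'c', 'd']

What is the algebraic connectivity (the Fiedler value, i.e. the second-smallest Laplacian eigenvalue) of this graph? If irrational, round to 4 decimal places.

2

Reading degrees in the order [a, b, c, d, e] gives [2, 3, 2, 2, 3]; set D = diag(2, 3, 2, 2, 3) and form L = D - A. The sorted Laplacian eigenvalues are [0, 2, 2, 3, 5]; the algebraic connectivity is the second entry, 2.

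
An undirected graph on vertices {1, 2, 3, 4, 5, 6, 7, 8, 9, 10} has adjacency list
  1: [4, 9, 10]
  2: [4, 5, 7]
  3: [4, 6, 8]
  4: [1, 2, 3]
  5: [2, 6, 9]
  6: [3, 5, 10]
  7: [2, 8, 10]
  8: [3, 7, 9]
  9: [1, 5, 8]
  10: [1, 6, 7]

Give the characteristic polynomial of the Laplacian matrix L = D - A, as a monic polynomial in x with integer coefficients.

x^10 - 30x^9 + 390x^8 - 2880x^7 + 13305x^6 - 39882x^5 + 77640x^4 - 94800x^3 + 66000x^2 - 20000x

Each diagonal entry of L is the vertex degree and each off-diagonal entry is -1 where an edge is present, 0 otherwise; in the order [1, 2, 3, 4, 5, 6, 7, 8, 9, 10] the diagonal is [3, 3, 3, 3, 3, 3, 3, 3, 3, 3]. The eigenvalues of L are [0, 2, 2, 2, 2, 2, 5, 5, 5, 5]; the characteristic polynomial is the product of (x - lambda_i), which multiplies out to x^10 - 30x^9 + 390x^8 - 2880x^7 + 13305x^6 - 39882x^5 + 77640x^4 - 94800x^3 + 66000x^2 - 20000x. The coefficient of x^9 equals -trace(L) = -30, matching the sum of degrees.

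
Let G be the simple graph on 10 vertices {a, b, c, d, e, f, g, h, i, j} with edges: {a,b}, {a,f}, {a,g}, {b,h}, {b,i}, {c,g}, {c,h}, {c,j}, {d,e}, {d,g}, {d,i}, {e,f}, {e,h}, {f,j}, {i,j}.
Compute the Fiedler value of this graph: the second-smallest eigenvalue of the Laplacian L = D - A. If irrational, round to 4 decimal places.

2

Each diagonal entry of L is the vertex degree and each off-diagonal entry is -1 where an edge is present, 0 otherwise; in the order [a, b, c, d, e, f, g, h, i, j] the diagonal is [3, 3, 3, 3, 3, 3, 3, 3, 3, 3]. Computing the eigenvalues of L and sorting gives [0, 2, 2, 2, 2, 2, 5, 5, 5, 5]. The Fiedler value lambda_2 = 2 is strictly positive, so the graph is connected.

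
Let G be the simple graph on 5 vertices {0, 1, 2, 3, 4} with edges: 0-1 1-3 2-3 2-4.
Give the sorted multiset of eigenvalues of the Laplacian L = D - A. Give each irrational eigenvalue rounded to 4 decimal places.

Each diagonal entry of L is the vertex degree and each off-diagonal entry is -1 where an edge is present, 0 otherwise; in the order [0, 1, 2, 3, 4] the diagonal is [1, 2, 2, 2, 1]. Diagonalising L (or applying a numerical eigensolver to the 5x5 matrix) gives the spectrum above. The single zero eigenvalue shows the graph is connected. The eigenvalues sum to 8, which equals trace(L) = 2|E|.

[0, 0.3820, 1.3820, 2.6180, 3.6180]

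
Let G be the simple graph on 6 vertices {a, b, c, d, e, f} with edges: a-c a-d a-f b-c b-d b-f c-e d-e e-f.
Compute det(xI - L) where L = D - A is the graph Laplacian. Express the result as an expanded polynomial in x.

With the vertex order [a, b, c, d, e, f], the degrees are [3, 3, 3, 3, 3, 3], giving D = diag(3, 3, 3, 3, 3, 3) and L = D - A. The eigenvalues of L are [0, 3, 3, 3, 3, 6]; the characteristic polynomial is the product of (x - lambda_i), which multiplies out to x^6 - 18x^5 + 126x^4 - 432x^3 + 729x^2 - 486x. The constant term is 0 because L is singular (the all-ones vector lies in its kernel). By the matrix-tree theorem the graph has (1/6) * product of the nonzero eigenvalues = 81 spanning trees.

x^6 - 18x^5 + 126x^4 - 432x^3 + 729x^2 - 486x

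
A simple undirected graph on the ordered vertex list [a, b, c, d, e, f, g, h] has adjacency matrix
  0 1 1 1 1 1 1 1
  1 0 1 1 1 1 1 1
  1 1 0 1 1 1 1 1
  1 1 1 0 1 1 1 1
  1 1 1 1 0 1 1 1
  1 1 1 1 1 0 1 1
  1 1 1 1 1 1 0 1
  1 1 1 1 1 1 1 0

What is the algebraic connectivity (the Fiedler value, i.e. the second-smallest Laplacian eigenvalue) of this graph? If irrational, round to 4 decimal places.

8

Each diagonal entry of L is the vertex degree and each off-diagonal entry is -1 where an edge is present, 0 otherwise; in the order [a, b, c, d, e, f, g, h] the diagonal is [7, 7, 7, 7, 7, 7, 7, 7]. The sorted Laplacian eigenvalues are [0, 8, 8, 8, 8, 8, 8, 8]; the algebraic connectivity is the second entry, 8.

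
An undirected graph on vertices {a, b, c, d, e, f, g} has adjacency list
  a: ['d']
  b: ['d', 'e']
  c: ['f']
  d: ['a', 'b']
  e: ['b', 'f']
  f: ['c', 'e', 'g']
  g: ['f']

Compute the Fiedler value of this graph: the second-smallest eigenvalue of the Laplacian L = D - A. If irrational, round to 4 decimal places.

With the vertex order [a, b, c, d, e, f, g], the degrees are [1, 2, 1, 2, 2, 3, 1], giving D = diag(1, 2, 1, 2, 2, 3, 1) and L = D - A. Computing the eigenvalues of L and sorting gives [0, 0.2254, 1, 1, 2.1859, 3.3604, 4.2283]. The Fiedler value lambda_2 = 0.2254 is strictly positive, so the graph is connected. The largest eigenvalue, 4.2283, is at most the vertex count 7.

0.2254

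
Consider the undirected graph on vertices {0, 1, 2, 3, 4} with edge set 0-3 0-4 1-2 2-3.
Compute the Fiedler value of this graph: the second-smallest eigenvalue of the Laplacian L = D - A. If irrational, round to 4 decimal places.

With the vertex order [0, 1, 2, 3, 4], the degrees are [2, 1, 2, 2, 1], giving D = diag(2, 1, 2, 2, 1) and L = D - A. Computing the eigenvalues of L and sorting gives [0, 0.3820, 1.3820, 2.6180, 3.6180]. The Fiedler value lambda_2 = 0.3820 is strictly positive, so the graph is connected. By the matrix-tree theorem the graph has (1/5) * product of the nonzero eigenvalues = 1 spanning tree. The eigenvalues sum to 8, which equals trace(L) = 2|E|.

0.3820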